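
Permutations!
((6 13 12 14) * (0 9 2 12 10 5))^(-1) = (0 5 10 13 6 14 12 2 9) = [5, 1, 9, 3, 4, 10, 14, 7, 8, 0, 13, 11, 2, 6, 12]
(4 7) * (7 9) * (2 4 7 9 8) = (9)(2 4 8) = [0, 1, 4, 3, 8, 5, 6, 7, 2, 9]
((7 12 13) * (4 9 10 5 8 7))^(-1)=(4 13 12 7 8 5 10 9)=[0, 1, 2, 3, 13, 10, 6, 8, 5, 4, 9, 11, 7, 12]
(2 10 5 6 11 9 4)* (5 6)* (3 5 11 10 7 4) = (2 7 4)(3 5 11 9)(6 10) = [0, 1, 7, 5, 2, 11, 10, 4, 8, 3, 6, 9]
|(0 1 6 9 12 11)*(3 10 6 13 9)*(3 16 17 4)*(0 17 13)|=10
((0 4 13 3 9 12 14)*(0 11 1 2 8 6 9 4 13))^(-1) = (0 4 3 13)(1 11 14 12 9 6 8 2) = [4, 11, 1, 13, 3, 5, 8, 7, 2, 6, 10, 14, 9, 0, 12]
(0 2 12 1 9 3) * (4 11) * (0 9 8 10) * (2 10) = [10, 8, 12, 9, 11, 5, 6, 7, 2, 3, 0, 4, 1] = (0 10)(1 8 2 12)(3 9)(4 11)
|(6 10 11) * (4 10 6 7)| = 4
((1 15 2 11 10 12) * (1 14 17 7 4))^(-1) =(1 4 7 17 14 12 10 11 2 15) =[0, 4, 15, 3, 7, 5, 6, 17, 8, 9, 11, 2, 10, 13, 12, 1, 16, 14]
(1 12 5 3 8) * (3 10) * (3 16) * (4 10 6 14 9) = (1 12 5 6 14 9 4 10 16 3 8) = [0, 12, 2, 8, 10, 6, 14, 7, 1, 4, 16, 11, 5, 13, 9, 15, 3]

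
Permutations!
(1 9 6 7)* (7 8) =(1 9 6 8 7) =[0, 9, 2, 3, 4, 5, 8, 1, 7, 6]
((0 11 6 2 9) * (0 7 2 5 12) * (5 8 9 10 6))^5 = (0 11 5 12)(2 7 9 8 6 10) = [11, 1, 7, 3, 4, 12, 10, 9, 6, 8, 2, 5, 0]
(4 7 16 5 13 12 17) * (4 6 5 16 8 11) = (4 7 8 11)(5 13 12 17 6) = [0, 1, 2, 3, 7, 13, 5, 8, 11, 9, 10, 4, 17, 12, 14, 15, 16, 6]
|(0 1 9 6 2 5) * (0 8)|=|(0 1 9 6 2 5 8)|=7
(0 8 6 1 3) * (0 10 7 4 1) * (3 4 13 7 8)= [3, 4, 2, 10, 1, 5, 0, 13, 6, 9, 8, 11, 12, 7]= (0 3 10 8 6)(1 4)(7 13)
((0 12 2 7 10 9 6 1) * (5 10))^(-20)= (0 6 10 7 12 1 9 5 2)= [6, 9, 0, 3, 4, 2, 10, 12, 8, 5, 7, 11, 1]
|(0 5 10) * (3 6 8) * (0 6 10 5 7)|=4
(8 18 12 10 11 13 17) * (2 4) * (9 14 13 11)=(2 4)(8 18 12 10 9 14 13 17)=[0, 1, 4, 3, 2, 5, 6, 7, 18, 14, 9, 11, 10, 17, 13, 15, 16, 8, 12]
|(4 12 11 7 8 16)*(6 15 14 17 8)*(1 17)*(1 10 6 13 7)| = 28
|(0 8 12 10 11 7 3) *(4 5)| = |(0 8 12 10 11 7 3)(4 5)| = 14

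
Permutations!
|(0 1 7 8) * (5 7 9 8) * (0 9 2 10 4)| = 10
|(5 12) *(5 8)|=|(5 12 8)|=3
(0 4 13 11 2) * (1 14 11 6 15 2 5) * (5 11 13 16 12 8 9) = (0 4 16 12 8 9 5 1 14 13 6 15 2) = [4, 14, 0, 3, 16, 1, 15, 7, 9, 5, 10, 11, 8, 6, 13, 2, 12]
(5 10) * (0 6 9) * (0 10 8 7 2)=[6, 1, 0, 3, 4, 8, 9, 2, 7, 10, 5]=(0 6 9 10 5 8 7 2)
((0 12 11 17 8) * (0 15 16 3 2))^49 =[8, 1, 17, 11, 4, 5, 6, 7, 2, 9, 10, 16, 15, 13, 14, 0, 12, 3] =(0 8 2 17 3 11 16 12 15)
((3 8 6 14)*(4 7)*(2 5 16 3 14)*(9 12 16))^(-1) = [0, 1, 6, 16, 7, 2, 8, 4, 3, 5, 10, 11, 9, 13, 14, 15, 12] = (2 6 8 3 16 12 9 5)(4 7)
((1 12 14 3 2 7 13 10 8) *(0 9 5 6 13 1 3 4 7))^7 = (0 3 10 6 9 2 8 13 5)(1 14 7 12 4) = [3, 14, 8, 10, 1, 0, 9, 12, 13, 2, 6, 11, 4, 5, 7]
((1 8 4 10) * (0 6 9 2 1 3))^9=(10)=[0, 1, 2, 3, 4, 5, 6, 7, 8, 9, 10]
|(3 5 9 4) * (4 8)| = |(3 5 9 8 4)| = 5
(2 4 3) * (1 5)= (1 5)(2 4 3)= [0, 5, 4, 2, 3, 1]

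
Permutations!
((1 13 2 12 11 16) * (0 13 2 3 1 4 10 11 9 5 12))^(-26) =(0 2 1 3 13)(4 11)(5 12 9)(10 16) =[2, 3, 1, 13, 11, 12, 6, 7, 8, 5, 16, 4, 9, 0, 14, 15, 10]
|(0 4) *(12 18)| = 2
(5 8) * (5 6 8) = (6 8) = [0, 1, 2, 3, 4, 5, 8, 7, 6]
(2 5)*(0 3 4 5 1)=(0 3 4 5 2 1)=[3, 0, 1, 4, 5, 2]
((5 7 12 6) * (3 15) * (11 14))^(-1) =[0, 1, 2, 15, 4, 6, 12, 5, 8, 9, 10, 14, 7, 13, 11, 3] =(3 15)(5 6 12 7)(11 14)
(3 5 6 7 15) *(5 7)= (3 7 15)(5 6)= [0, 1, 2, 7, 4, 6, 5, 15, 8, 9, 10, 11, 12, 13, 14, 3]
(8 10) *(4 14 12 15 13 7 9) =(4 14 12 15 13 7 9)(8 10) =[0, 1, 2, 3, 14, 5, 6, 9, 10, 4, 8, 11, 15, 7, 12, 13]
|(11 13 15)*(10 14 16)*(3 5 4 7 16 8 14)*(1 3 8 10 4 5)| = 6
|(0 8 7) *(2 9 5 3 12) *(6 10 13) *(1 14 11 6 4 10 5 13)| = |(0 8 7)(1 14 11 6 5 3 12 2 9 13 4 10)| = 12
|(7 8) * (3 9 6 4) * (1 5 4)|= 6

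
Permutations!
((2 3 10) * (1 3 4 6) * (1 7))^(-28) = [0, 1, 2, 3, 4, 5, 6, 7, 8, 9, 10] = (10)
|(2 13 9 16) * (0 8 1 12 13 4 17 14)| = 11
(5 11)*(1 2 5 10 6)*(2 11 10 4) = (1 11 4 2 5 10 6) = [0, 11, 5, 3, 2, 10, 1, 7, 8, 9, 6, 4]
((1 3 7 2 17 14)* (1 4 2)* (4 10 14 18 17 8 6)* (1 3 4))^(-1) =(1 6 8 2 4)(3 7)(10 14)(17 18) =[0, 6, 4, 7, 1, 5, 8, 3, 2, 9, 14, 11, 12, 13, 10, 15, 16, 18, 17]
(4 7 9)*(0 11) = (0 11)(4 7 9) = [11, 1, 2, 3, 7, 5, 6, 9, 8, 4, 10, 0]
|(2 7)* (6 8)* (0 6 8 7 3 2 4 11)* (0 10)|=6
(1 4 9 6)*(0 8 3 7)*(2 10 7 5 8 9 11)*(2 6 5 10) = (0 9 5 8 3 10 7)(1 4 11 6) = [9, 4, 2, 10, 11, 8, 1, 0, 3, 5, 7, 6]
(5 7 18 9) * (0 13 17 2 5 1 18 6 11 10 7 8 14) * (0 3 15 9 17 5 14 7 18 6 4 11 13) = (1 6 13 5 8 7 4 11 10 18 17 2 14 3 15 9) = [0, 6, 14, 15, 11, 8, 13, 4, 7, 1, 18, 10, 12, 5, 3, 9, 16, 2, 17]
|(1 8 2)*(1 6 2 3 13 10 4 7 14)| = 8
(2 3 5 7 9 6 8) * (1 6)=[0, 6, 3, 5, 4, 7, 8, 9, 2, 1]=(1 6 8 2 3 5 7 9)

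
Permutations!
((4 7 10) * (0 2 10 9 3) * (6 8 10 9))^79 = (0 3 9 2)(4 10 8 6 7) = [3, 1, 0, 9, 10, 5, 7, 4, 6, 2, 8]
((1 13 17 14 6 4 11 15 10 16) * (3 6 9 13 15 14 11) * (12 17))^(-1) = [0, 16, 2, 4, 6, 5, 3, 7, 8, 14, 15, 17, 13, 9, 11, 1, 10, 12] = (1 16 10 15)(3 4 6)(9 14 11 17 12 13)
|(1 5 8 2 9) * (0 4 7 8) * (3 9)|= 9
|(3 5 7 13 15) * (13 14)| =6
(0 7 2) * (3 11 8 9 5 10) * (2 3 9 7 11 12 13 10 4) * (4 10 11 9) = (0 9 5 10 4 2)(3 12 13 11 8 7) = [9, 1, 0, 12, 2, 10, 6, 3, 7, 5, 4, 8, 13, 11]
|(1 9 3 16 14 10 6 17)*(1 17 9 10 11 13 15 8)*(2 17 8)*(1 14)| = |(1 10 6 9 3 16)(2 17 8 14 11 13 15)| = 42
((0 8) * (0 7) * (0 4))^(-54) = (0 7)(4 8) = [7, 1, 2, 3, 8, 5, 6, 0, 4]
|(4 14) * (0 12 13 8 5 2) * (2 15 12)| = |(0 2)(4 14)(5 15 12 13 8)| = 10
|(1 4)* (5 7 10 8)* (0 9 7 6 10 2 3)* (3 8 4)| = 11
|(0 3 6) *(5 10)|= |(0 3 6)(5 10)|= 6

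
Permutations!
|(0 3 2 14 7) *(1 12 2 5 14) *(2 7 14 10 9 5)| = 6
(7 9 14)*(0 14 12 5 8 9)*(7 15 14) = (0 7)(5 8 9 12)(14 15) = [7, 1, 2, 3, 4, 8, 6, 0, 9, 12, 10, 11, 5, 13, 15, 14]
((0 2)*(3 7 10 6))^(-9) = (0 2)(3 6 10 7) = [2, 1, 0, 6, 4, 5, 10, 3, 8, 9, 7]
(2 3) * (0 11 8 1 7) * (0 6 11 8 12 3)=(0 8 1 7 6 11 12 3 2)=[8, 7, 0, 2, 4, 5, 11, 6, 1, 9, 10, 12, 3]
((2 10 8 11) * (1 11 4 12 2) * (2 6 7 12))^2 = [0, 1, 8, 3, 10, 5, 12, 6, 2, 9, 4, 11, 7] = (2 8)(4 10)(6 12 7)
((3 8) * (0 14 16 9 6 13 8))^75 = (0 9 8 14 6 3 16 13) = [9, 1, 2, 16, 4, 5, 3, 7, 14, 8, 10, 11, 12, 0, 6, 15, 13]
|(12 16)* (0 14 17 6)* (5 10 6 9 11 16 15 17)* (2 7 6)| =42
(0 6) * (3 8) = (0 6)(3 8) = [6, 1, 2, 8, 4, 5, 0, 7, 3]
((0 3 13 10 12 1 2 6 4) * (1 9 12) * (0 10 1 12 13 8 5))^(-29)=[5, 4, 10, 0, 9, 8, 12, 7, 3, 2, 13, 11, 1, 6]=(0 5 8 3)(1 4 9 2 10 13 6 12)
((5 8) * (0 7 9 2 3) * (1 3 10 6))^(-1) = [3, 6, 9, 1, 4, 8, 10, 0, 5, 7, 2] = (0 3 1 6 10 2 9 7)(5 8)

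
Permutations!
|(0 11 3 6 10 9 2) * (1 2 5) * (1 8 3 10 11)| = |(0 1 2)(3 6 11 10 9 5 8)| = 21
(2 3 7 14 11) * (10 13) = (2 3 7 14 11)(10 13) = [0, 1, 3, 7, 4, 5, 6, 14, 8, 9, 13, 2, 12, 10, 11]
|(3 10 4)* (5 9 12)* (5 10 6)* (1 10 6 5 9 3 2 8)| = |(1 10 4 2 8)(3 5)(6 9 12)| = 30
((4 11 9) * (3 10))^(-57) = (11)(3 10) = [0, 1, 2, 10, 4, 5, 6, 7, 8, 9, 3, 11]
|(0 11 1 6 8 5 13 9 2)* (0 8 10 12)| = |(0 11 1 6 10 12)(2 8 5 13 9)| = 30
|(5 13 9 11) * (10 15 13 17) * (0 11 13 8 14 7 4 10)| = |(0 11 5 17)(4 10 15 8 14 7)(9 13)| = 12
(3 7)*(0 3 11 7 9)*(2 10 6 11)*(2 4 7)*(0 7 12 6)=[3, 1, 10, 9, 12, 5, 11, 4, 8, 7, 0, 2, 6]=(0 3 9 7 4 12 6 11 2 10)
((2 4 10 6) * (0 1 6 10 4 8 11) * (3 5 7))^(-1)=(0 11 8 2 6 1)(3 7 5)=[11, 0, 6, 7, 4, 3, 1, 5, 2, 9, 10, 8]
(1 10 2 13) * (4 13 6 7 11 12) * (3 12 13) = (1 10 2 6 7 11 13)(3 12 4) = [0, 10, 6, 12, 3, 5, 7, 11, 8, 9, 2, 13, 4, 1]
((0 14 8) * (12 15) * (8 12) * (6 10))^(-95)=[0, 1, 2, 3, 4, 5, 10, 7, 8, 9, 6, 11, 12, 13, 14, 15]=(15)(6 10)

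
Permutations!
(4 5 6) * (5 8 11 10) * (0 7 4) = (0 7 4 8 11 10 5 6) = [7, 1, 2, 3, 8, 6, 0, 4, 11, 9, 5, 10]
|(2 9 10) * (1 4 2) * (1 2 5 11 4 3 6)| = 3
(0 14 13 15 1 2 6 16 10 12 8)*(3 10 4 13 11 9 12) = (0 14 11 9 12 8)(1 2 6 16 4 13 15)(3 10) = [14, 2, 6, 10, 13, 5, 16, 7, 0, 12, 3, 9, 8, 15, 11, 1, 4]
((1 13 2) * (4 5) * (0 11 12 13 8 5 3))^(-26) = [2, 3, 4, 13, 12, 11, 6, 7, 0, 9, 10, 1, 8, 5] = (0 2 4 12 8)(1 3 13 5 11)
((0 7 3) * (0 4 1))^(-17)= (0 4 7 1 3)= [4, 3, 2, 0, 7, 5, 6, 1]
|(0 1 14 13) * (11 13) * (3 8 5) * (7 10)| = 30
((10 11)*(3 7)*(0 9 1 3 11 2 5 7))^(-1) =[3, 9, 10, 1, 4, 2, 6, 5, 8, 0, 11, 7] =(0 3 1 9)(2 10 11 7 5)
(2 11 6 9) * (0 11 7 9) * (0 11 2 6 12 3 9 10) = (0 2 7 10)(3 9 6 11 12) = [2, 1, 7, 9, 4, 5, 11, 10, 8, 6, 0, 12, 3]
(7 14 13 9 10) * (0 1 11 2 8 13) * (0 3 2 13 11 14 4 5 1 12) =(0 12)(1 14 3 2 8 11 13 9 10 7 4 5) =[12, 14, 8, 2, 5, 1, 6, 4, 11, 10, 7, 13, 0, 9, 3]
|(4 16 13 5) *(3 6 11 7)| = 4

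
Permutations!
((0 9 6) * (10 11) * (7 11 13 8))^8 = (0 6 9)(7 13 11 8 10) = [6, 1, 2, 3, 4, 5, 9, 13, 10, 0, 7, 8, 12, 11]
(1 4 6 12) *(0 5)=(0 5)(1 4 6 12)=[5, 4, 2, 3, 6, 0, 12, 7, 8, 9, 10, 11, 1]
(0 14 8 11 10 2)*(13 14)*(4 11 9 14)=(0 13 4 11 10 2)(8 9 14)=[13, 1, 0, 3, 11, 5, 6, 7, 9, 14, 2, 10, 12, 4, 8]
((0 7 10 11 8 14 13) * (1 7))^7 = (0 13 14 8 11 10 7 1) = [13, 0, 2, 3, 4, 5, 6, 1, 11, 9, 7, 10, 12, 14, 8]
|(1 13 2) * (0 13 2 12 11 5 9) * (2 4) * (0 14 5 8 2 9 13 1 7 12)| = 35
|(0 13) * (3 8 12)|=6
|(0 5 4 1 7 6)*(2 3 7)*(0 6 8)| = |(0 5 4 1 2 3 7 8)| = 8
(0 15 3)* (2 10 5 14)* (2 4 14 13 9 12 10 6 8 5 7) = (0 15 3)(2 6 8 5 13 9 12 10 7)(4 14) = [15, 1, 6, 0, 14, 13, 8, 2, 5, 12, 7, 11, 10, 9, 4, 3]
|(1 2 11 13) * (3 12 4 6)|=4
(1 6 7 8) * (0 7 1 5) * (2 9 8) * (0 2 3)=(0 7 3)(1 6)(2 9 8 5)=[7, 6, 9, 0, 4, 2, 1, 3, 5, 8]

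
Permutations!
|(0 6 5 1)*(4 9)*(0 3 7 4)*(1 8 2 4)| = |(0 6 5 8 2 4 9)(1 3 7)| = 21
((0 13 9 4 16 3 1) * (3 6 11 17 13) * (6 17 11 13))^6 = (17) = [0, 1, 2, 3, 4, 5, 6, 7, 8, 9, 10, 11, 12, 13, 14, 15, 16, 17]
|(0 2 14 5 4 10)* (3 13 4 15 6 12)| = |(0 2 14 5 15 6 12 3 13 4 10)| = 11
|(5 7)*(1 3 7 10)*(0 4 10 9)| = |(0 4 10 1 3 7 5 9)| = 8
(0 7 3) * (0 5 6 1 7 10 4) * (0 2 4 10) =(10)(1 7 3 5 6)(2 4) =[0, 7, 4, 5, 2, 6, 1, 3, 8, 9, 10]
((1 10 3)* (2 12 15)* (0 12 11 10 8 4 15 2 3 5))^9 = [11, 3, 5, 15, 8, 2, 6, 7, 1, 9, 12, 0, 10, 13, 14, 4] = (0 11)(1 3 15 4 8)(2 5)(10 12)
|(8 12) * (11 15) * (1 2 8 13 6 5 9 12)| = 30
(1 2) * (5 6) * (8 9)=(1 2)(5 6)(8 9)=[0, 2, 1, 3, 4, 6, 5, 7, 9, 8]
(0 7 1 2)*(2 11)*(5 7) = [5, 11, 0, 3, 4, 7, 6, 1, 8, 9, 10, 2] = (0 5 7 1 11 2)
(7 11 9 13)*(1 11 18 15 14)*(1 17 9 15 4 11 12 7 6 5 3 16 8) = (1 12 7 18 4 11 15 14 17 9 13 6 5 3 16 8) = [0, 12, 2, 16, 11, 3, 5, 18, 1, 13, 10, 15, 7, 6, 17, 14, 8, 9, 4]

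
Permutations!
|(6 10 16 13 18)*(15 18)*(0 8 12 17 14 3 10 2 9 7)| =|(0 8 12 17 14 3 10 16 13 15 18 6 2 9 7)| =15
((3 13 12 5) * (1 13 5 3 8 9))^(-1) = (1 9 8 5 3 12 13) = [0, 9, 2, 12, 4, 3, 6, 7, 5, 8, 10, 11, 13, 1]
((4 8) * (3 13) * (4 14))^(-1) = (3 13)(4 14 8) = [0, 1, 2, 13, 14, 5, 6, 7, 4, 9, 10, 11, 12, 3, 8]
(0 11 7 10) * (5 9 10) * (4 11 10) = (0 10)(4 11 7 5 9) = [10, 1, 2, 3, 11, 9, 6, 5, 8, 4, 0, 7]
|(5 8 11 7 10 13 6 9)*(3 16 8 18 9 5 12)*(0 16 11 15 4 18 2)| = 16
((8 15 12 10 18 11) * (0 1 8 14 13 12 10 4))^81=[10, 18, 2, 3, 15, 5, 6, 7, 11, 9, 13, 4, 8, 1, 0, 14, 16, 17, 12]=(0 10 13 1 18 12 8 11 4 15 14)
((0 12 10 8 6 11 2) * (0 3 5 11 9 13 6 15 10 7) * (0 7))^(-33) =(15)(0 12)(2 11 5 3) =[12, 1, 11, 2, 4, 3, 6, 7, 8, 9, 10, 5, 0, 13, 14, 15]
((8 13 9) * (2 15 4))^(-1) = (2 4 15)(8 9 13) = [0, 1, 4, 3, 15, 5, 6, 7, 9, 13, 10, 11, 12, 8, 14, 2]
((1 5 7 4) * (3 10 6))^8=(3 6 10)=[0, 1, 2, 6, 4, 5, 10, 7, 8, 9, 3]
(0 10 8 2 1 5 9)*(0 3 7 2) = (0 10 8)(1 5 9 3 7 2) = [10, 5, 1, 7, 4, 9, 6, 2, 0, 3, 8]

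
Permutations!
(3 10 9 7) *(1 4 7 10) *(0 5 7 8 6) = (0 5 7 3 1 4 8 6)(9 10) = [5, 4, 2, 1, 8, 7, 0, 3, 6, 10, 9]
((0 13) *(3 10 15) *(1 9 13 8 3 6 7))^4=[15, 8, 2, 7, 4, 5, 13, 0, 6, 3, 1, 11, 12, 10, 14, 9]=(0 15 9 3 7)(1 8 6 13 10)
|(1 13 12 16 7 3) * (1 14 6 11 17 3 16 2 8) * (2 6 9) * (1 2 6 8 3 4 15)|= |(1 13 12 8 2 3 14 9 6 11 17 4 15)(7 16)|= 26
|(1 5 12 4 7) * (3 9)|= 10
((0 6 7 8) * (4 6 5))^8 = [4, 1, 2, 3, 7, 6, 8, 0, 5] = (0 4 7)(5 6 8)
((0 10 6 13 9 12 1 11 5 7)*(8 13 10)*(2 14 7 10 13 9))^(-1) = [7, 12, 13, 3, 4, 11, 10, 14, 0, 8, 5, 1, 9, 6, 2] = (0 7 14 2 13 6 10 5 11 1 12 9 8)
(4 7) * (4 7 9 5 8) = (4 9 5 8) = [0, 1, 2, 3, 9, 8, 6, 7, 4, 5]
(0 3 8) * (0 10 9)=[3, 1, 2, 8, 4, 5, 6, 7, 10, 0, 9]=(0 3 8 10 9)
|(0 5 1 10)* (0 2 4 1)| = |(0 5)(1 10 2 4)| = 4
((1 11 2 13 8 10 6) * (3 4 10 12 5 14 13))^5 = (14)(1 10 3 11 6 4 2) = [0, 10, 1, 11, 2, 5, 4, 7, 8, 9, 3, 6, 12, 13, 14]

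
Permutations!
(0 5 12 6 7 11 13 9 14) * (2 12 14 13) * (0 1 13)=(0 5 14 1 13 9)(2 12 6 7 11)=[5, 13, 12, 3, 4, 14, 7, 11, 8, 0, 10, 2, 6, 9, 1]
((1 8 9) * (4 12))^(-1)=(1 9 8)(4 12)=[0, 9, 2, 3, 12, 5, 6, 7, 1, 8, 10, 11, 4]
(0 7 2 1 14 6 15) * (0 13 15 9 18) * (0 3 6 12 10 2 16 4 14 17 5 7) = (1 17 5 7 16 4 14 12 10 2)(3 6 9 18)(13 15) = [0, 17, 1, 6, 14, 7, 9, 16, 8, 18, 2, 11, 10, 15, 12, 13, 4, 5, 3]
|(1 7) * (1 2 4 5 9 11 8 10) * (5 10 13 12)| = |(1 7 2 4 10)(5 9 11 8 13 12)| = 30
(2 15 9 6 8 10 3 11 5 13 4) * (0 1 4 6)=(0 1 4 2 15 9)(3 11 5 13 6 8 10)=[1, 4, 15, 11, 2, 13, 8, 7, 10, 0, 3, 5, 12, 6, 14, 9]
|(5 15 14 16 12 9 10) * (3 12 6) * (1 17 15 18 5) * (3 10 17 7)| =22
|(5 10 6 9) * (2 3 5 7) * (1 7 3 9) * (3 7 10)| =6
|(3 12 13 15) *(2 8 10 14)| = |(2 8 10 14)(3 12 13 15)| = 4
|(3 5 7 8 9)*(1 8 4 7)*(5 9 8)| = |(1 5)(3 9)(4 7)| = 2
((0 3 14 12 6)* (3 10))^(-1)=(0 6 12 14 3 10)=[6, 1, 2, 10, 4, 5, 12, 7, 8, 9, 0, 11, 14, 13, 3]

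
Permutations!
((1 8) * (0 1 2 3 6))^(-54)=(8)=[0, 1, 2, 3, 4, 5, 6, 7, 8]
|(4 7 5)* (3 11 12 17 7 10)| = |(3 11 12 17 7 5 4 10)| = 8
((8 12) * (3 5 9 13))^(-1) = [0, 1, 2, 13, 4, 3, 6, 7, 12, 5, 10, 11, 8, 9] = (3 13 9 5)(8 12)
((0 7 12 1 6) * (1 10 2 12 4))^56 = [7, 6, 10, 3, 1, 5, 0, 4, 8, 9, 12, 11, 2] = (0 7 4 1 6)(2 10 12)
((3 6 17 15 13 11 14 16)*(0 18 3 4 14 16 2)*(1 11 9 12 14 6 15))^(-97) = (0 3 13 12 2 18 15 9 14)(1 17 6 4 16 11) = [3, 17, 18, 13, 16, 5, 4, 7, 8, 14, 10, 1, 2, 12, 0, 9, 11, 6, 15]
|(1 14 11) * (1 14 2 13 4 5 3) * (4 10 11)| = |(1 2 13 10 11 14 4 5 3)| = 9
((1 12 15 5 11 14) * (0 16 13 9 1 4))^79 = (0 13 1 15 11 4 16 9 12 5 14) = [13, 15, 2, 3, 16, 14, 6, 7, 8, 12, 10, 4, 5, 1, 0, 11, 9]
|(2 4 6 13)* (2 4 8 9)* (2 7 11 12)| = 6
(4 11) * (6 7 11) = (4 6 7 11) = [0, 1, 2, 3, 6, 5, 7, 11, 8, 9, 10, 4]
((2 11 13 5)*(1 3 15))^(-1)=[0, 15, 5, 1, 4, 13, 6, 7, 8, 9, 10, 2, 12, 11, 14, 3]=(1 15 3)(2 5 13 11)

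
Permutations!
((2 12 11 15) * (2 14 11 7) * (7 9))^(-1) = (2 7 9 12)(11 14 15) = [0, 1, 7, 3, 4, 5, 6, 9, 8, 12, 10, 14, 2, 13, 15, 11]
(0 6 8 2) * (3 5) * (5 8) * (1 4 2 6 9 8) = (0 9 8 6 5 3 1 4 2) = [9, 4, 0, 1, 2, 3, 5, 7, 6, 8]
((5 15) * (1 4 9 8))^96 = (15) = [0, 1, 2, 3, 4, 5, 6, 7, 8, 9, 10, 11, 12, 13, 14, 15]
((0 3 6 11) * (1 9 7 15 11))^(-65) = (0 11 15 7 9 1 6 3) = [11, 6, 2, 0, 4, 5, 3, 9, 8, 1, 10, 15, 12, 13, 14, 7]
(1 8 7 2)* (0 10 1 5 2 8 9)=(0 10 1 9)(2 5)(7 8)=[10, 9, 5, 3, 4, 2, 6, 8, 7, 0, 1]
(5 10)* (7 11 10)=(5 7 11 10)=[0, 1, 2, 3, 4, 7, 6, 11, 8, 9, 5, 10]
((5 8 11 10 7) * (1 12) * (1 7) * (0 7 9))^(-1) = (0 9 12 1 10 11 8 5 7) = [9, 10, 2, 3, 4, 7, 6, 0, 5, 12, 11, 8, 1]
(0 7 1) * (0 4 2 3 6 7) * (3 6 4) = (1 3 4 2 6 7) = [0, 3, 6, 4, 2, 5, 7, 1]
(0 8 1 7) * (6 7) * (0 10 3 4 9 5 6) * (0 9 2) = (0 8 1 9 5 6 7 10 3 4 2) = [8, 9, 0, 4, 2, 6, 7, 10, 1, 5, 3]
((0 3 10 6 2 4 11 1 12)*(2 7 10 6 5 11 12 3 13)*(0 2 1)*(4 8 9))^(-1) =[11, 13, 12, 1, 9, 10, 3, 6, 2, 8, 7, 5, 4, 0] =(0 11 5 10 7 6 3 1 13)(2 12 4 9 8)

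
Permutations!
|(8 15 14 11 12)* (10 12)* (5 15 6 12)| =|(5 15 14 11 10)(6 12 8)| =15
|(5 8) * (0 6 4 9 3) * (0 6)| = 4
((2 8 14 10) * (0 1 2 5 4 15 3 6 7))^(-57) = (0 8 5 3)(1 14 4 6)(2 10 15 7) = [8, 14, 10, 0, 6, 3, 1, 2, 5, 9, 15, 11, 12, 13, 4, 7]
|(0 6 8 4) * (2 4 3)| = |(0 6 8 3 2 4)| = 6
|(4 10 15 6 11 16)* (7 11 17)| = 8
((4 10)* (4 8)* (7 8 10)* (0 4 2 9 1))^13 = (10)(0 1 9 2 8 7 4) = [1, 9, 8, 3, 0, 5, 6, 4, 7, 2, 10]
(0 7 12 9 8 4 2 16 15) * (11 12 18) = (0 7 18 11 12 9 8 4 2 16 15) = [7, 1, 16, 3, 2, 5, 6, 18, 4, 8, 10, 12, 9, 13, 14, 0, 15, 17, 11]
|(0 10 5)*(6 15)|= 6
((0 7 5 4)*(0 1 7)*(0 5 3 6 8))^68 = (0 7)(1 8)(3 5)(4 6) = [7, 8, 2, 5, 6, 3, 4, 0, 1]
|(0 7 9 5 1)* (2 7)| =|(0 2 7 9 5 1)| =6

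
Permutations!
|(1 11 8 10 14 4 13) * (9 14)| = |(1 11 8 10 9 14 4 13)| = 8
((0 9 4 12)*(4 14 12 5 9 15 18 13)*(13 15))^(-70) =(18) =[0, 1, 2, 3, 4, 5, 6, 7, 8, 9, 10, 11, 12, 13, 14, 15, 16, 17, 18]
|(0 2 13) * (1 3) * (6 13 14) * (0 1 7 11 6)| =|(0 2 14)(1 3 7 11 6 13)| =6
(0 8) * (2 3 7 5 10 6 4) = (0 8)(2 3 7 5 10 6 4) = [8, 1, 3, 7, 2, 10, 4, 5, 0, 9, 6]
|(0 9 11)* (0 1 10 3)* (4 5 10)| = |(0 9 11 1 4 5 10 3)| = 8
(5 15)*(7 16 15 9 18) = (5 9 18 7 16 15) = [0, 1, 2, 3, 4, 9, 6, 16, 8, 18, 10, 11, 12, 13, 14, 5, 15, 17, 7]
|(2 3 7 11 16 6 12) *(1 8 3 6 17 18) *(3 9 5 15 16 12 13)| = 56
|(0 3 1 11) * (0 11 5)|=4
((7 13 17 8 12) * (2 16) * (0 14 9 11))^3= [11, 1, 16, 3, 4, 5, 6, 8, 13, 14, 10, 9, 17, 12, 0, 15, 2, 7]= (0 11 9 14)(2 16)(7 8 13 12 17)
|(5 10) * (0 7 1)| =6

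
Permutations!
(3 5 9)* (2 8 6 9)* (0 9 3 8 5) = (0 9 8 6 3)(2 5) = [9, 1, 5, 0, 4, 2, 3, 7, 6, 8]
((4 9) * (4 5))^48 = [0, 1, 2, 3, 4, 5, 6, 7, 8, 9] = (9)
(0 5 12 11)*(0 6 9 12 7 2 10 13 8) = (0 5 7 2 10 13 8)(6 9 12 11) = [5, 1, 10, 3, 4, 7, 9, 2, 0, 12, 13, 6, 11, 8]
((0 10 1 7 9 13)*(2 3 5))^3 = (0 7)(1 13)(9 10) = [7, 13, 2, 3, 4, 5, 6, 0, 8, 10, 9, 11, 12, 1]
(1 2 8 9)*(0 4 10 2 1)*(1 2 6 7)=(0 4 10 6 7 1 2 8 9)=[4, 2, 8, 3, 10, 5, 7, 1, 9, 0, 6]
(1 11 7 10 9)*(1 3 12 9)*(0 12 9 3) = (0 12 3 9)(1 11 7 10) = [12, 11, 2, 9, 4, 5, 6, 10, 8, 0, 1, 7, 3]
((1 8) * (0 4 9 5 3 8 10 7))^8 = (0 7 10 1 8 3 5 9 4) = [7, 8, 2, 5, 0, 9, 6, 10, 3, 4, 1]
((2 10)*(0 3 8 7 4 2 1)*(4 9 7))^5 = (0 10 4 3 1 2 8)(7 9) = [10, 2, 8, 1, 3, 5, 6, 9, 0, 7, 4]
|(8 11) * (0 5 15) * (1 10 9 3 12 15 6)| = 18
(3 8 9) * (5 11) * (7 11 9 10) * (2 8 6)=(2 8 10 7 11 5 9 3 6)=[0, 1, 8, 6, 4, 9, 2, 11, 10, 3, 7, 5]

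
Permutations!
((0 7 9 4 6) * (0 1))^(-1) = [1, 6, 2, 3, 9, 5, 4, 0, 8, 7] = (0 1 6 4 9 7)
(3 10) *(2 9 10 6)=(2 9 10 3 6)=[0, 1, 9, 6, 4, 5, 2, 7, 8, 10, 3]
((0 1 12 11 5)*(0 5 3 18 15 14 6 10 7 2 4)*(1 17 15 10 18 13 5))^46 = (0 10 15 2 6)(1 13 11)(3 12 5)(4 18 17 7 14) = [10, 13, 6, 12, 18, 3, 0, 14, 8, 9, 15, 1, 5, 11, 4, 2, 16, 7, 17]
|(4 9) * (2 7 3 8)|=|(2 7 3 8)(4 9)|=4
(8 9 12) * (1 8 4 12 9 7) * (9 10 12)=[0, 8, 2, 3, 9, 5, 6, 1, 7, 10, 12, 11, 4]=(1 8 7)(4 9 10 12)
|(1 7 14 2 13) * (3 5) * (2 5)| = |(1 7 14 5 3 2 13)| = 7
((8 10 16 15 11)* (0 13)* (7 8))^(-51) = [13, 1, 2, 3, 4, 5, 6, 16, 15, 9, 11, 10, 12, 0, 14, 8, 7] = (0 13)(7 16)(8 15)(10 11)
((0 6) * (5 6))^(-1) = [6, 1, 2, 3, 4, 0, 5] = (0 6 5)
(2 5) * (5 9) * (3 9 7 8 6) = [0, 1, 7, 9, 4, 2, 3, 8, 6, 5] = (2 7 8 6 3 9 5)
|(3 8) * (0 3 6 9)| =5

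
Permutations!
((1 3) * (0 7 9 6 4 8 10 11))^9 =(0 7 9 6 4 8 10 11)(1 3) =[7, 3, 2, 1, 8, 5, 4, 9, 10, 6, 11, 0]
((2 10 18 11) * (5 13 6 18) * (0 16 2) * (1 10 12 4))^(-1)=[11, 4, 16, 3, 12, 10, 13, 7, 8, 9, 1, 18, 2, 5, 14, 15, 0, 17, 6]=(0 11 18 6 13 5 10 1 4 12 2 16)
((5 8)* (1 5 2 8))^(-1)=[0, 5, 8, 3, 4, 1, 6, 7, 2]=(1 5)(2 8)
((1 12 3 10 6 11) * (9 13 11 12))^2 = (1 13)(3 6)(9 11)(10 12) = [0, 13, 2, 6, 4, 5, 3, 7, 8, 11, 12, 9, 10, 1]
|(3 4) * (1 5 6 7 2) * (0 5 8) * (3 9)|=|(0 5 6 7 2 1 8)(3 4 9)|=21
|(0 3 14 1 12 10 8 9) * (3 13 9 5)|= 21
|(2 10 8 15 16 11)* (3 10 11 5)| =6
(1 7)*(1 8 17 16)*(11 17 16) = [0, 7, 2, 3, 4, 5, 6, 8, 16, 9, 10, 17, 12, 13, 14, 15, 1, 11] = (1 7 8 16)(11 17)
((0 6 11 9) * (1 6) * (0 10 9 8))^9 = (0 8 11 6 1)(9 10) = [8, 0, 2, 3, 4, 5, 1, 7, 11, 10, 9, 6]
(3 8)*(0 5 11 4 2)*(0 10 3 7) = (0 5 11 4 2 10 3 8 7) = [5, 1, 10, 8, 2, 11, 6, 0, 7, 9, 3, 4]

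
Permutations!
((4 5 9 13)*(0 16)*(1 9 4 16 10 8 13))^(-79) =[10, 9, 2, 3, 5, 4, 6, 7, 13, 1, 8, 11, 12, 16, 14, 15, 0] =(0 10 8 13 16)(1 9)(4 5)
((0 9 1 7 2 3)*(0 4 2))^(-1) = (0 7 1 9)(2 4 3) = [7, 9, 4, 2, 3, 5, 6, 1, 8, 0]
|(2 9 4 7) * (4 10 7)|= 4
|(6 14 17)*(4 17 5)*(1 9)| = |(1 9)(4 17 6 14 5)| = 10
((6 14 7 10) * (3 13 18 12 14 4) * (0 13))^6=(0 10 18 4 14)(3 7 13 6 12)=[10, 1, 2, 7, 14, 5, 12, 13, 8, 9, 18, 11, 3, 6, 0, 15, 16, 17, 4]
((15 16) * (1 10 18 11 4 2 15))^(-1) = [0, 16, 4, 3, 11, 5, 6, 7, 8, 9, 1, 18, 12, 13, 14, 2, 15, 17, 10] = (1 16 15 2 4 11 18 10)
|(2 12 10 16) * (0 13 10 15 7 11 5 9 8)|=12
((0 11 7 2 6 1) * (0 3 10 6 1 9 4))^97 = [6, 11, 0, 7, 10, 5, 1, 4, 8, 3, 2, 9] = (0 6 1 11 9 3 7 4 10 2)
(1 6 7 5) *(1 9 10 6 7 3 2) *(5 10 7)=(1 5 9 7 10 6 3 2)=[0, 5, 1, 2, 4, 9, 3, 10, 8, 7, 6]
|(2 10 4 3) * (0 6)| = |(0 6)(2 10 4 3)| = 4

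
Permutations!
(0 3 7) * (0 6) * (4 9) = (0 3 7 6)(4 9) = [3, 1, 2, 7, 9, 5, 0, 6, 8, 4]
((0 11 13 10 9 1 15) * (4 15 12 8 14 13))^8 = (15)(1 12 8 14 13 10 9) = [0, 12, 2, 3, 4, 5, 6, 7, 14, 1, 9, 11, 8, 10, 13, 15]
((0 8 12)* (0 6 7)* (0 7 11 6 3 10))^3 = [3, 1, 2, 8, 4, 5, 11, 7, 10, 9, 12, 6, 0] = (0 3 8 10 12)(6 11)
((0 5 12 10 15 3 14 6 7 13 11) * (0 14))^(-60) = [0, 1, 2, 3, 4, 5, 6, 7, 8, 9, 10, 11, 12, 13, 14, 15] = (15)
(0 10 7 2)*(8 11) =(0 10 7 2)(8 11) =[10, 1, 0, 3, 4, 5, 6, 2, 11, 9, 7, 8]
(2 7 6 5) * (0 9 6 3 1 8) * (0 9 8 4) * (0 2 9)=(0 8)(1 4 2 7 3)(5 9 6)=[8, 4, 7, 1, 2, 9, 5, 3, 0, 6]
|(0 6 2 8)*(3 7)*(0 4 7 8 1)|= 4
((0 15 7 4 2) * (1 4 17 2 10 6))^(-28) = (0 7 2 15 17) = [7, 1, 15, 3, 4, 5, 6, 2, 8, 9, 10, 11, 12, 13, 14, 17, 16, 0]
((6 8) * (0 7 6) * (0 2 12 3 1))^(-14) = [6, 7, 3, 0, 4, 5, 2, 8, 12, 9, 10, 11, 1] = (0 6 2 3)(1 7 8 12)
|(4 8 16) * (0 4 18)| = |(0 4 8 16 18)| = 5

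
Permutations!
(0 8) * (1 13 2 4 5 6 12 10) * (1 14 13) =(0 8)(2 4 5 6 12 10 14 13) =[8, 1, 4, 3, 5, 6, 12, 7, 0, 9, 14, 11, 10, 2, 13]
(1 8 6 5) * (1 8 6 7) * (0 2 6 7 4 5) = (0 2 6)(1 7)(4 5 8) = [2, 7, 6, 3, 5, 8, 0, 1, 4]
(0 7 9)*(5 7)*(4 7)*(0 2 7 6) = (0 5 4 6)(2 7 9) = [5, 1, 7, 3, 6, 4, 0, 9, 8, 2]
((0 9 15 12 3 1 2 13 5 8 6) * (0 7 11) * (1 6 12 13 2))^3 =(0 13 12 7 9 5 3 11 15 8 6) =[13, 1, 2, 11, 4, 3, 0, 9, 6, 5, 10, 15, 7, 12, 14, 8]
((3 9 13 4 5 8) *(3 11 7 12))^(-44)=[0, 1, 2, 9, 5, 8, 6, 12, 11, 13, 10, 7, 3, 4]=(3 9 13 4 5 8 11 7 12)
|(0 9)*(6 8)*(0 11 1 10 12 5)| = |(0 9 11 1 10 12 5)(6 8)| = 14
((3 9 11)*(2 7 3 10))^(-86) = (2 11 3)(7 10 9) = [0, 1, 11, 2, 4, 5, 6, 10, 8, 7, 9, 3]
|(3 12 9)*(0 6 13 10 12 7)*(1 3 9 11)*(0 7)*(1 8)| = |(0 6 13 10 12 11 8 1 3)| = 9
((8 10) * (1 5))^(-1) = [0, 5, 2, 3, 4, 1, 6, 7, 10, 9, 8] = (1 5)(8 10)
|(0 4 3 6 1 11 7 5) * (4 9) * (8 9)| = 10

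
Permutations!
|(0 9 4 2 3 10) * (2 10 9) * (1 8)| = |(0 2 3 9 4 10)(1 8)| = 6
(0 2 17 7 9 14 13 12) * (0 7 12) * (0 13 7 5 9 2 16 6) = (0 16 6)(2 17 12 5 9 14 7) = [16, 1, 17, 3, 4, 9, 0, 2, 8, 14, 10, 11, 5, 13, 7, 15, 6, 12]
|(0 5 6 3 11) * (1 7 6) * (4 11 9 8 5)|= 21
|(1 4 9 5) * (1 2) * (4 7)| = 6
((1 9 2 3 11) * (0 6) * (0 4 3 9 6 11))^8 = [1, 4, 2, 11, 0, 5, 3, 7, 8, 9, 10, 6] = (0 1 4)(3 11 6)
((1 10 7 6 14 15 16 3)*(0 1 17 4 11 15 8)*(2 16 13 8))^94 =(0 6 3 15 1 14 17 13 10 2 4 8 7 16 11) =[6, 14, 4, 15, 8, 5, 3, 16, 7, 9, 2, 0, 12, 10, 17, 1, 11, 13]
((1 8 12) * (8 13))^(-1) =[0, 12, 2, 3, 4, 5, 6, 7, 13, 9, 10, 11, 8, 1] =(1 12 8 13)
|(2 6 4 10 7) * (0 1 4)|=|(0 1 4 10 7 2 6)|=7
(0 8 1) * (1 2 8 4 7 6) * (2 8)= (8)(0 4 7 6 1)= [4, 0, 2, 3, 7, 5, 1, 6, 8]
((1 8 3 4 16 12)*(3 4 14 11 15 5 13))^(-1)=(1 12 16 4 8)(3 13 5 15 11 14)=[0, 12, 2, 13, 8, 15, 6, 7, 1, 9, 10, 14, 16, 5, 3, 11, 4]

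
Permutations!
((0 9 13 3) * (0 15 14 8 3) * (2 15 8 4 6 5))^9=(2 4)(3 8)(5 14)(6 15)=[0, 1, 4, 8, 2, 14, 15, 7, 3, 9, 10, 11, 12, 13, 5, 6]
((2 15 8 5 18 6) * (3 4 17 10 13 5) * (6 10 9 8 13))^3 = [0, 1, 5, 9, 8, 6, 13, 7, 17, 4, 15, 11, 12, 10, 14, 18, 16, 3, 2] = (2 5 6 13 10 15 18)(3 9 4 8 17)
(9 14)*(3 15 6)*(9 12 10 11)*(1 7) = [0, 7, 2, 15, 4, 5, 3, 1, 8, 14, 11, 9, 10, 13, 12, 6] = (1 7)(3 15 6)(9 14 12 10 11)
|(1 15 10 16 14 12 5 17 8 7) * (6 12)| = 11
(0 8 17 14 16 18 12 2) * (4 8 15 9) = (0 15 9 4 8 17 14 16 18 12 2) = [15, 1, 0, 3, 8, 5, 6, 7, 17, 4, 10, 11, 2, 13, 16, 9, 18, 14, 12]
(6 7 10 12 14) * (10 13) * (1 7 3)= (1 7 13 10 12 14 6 3)= [0, 7, 2, 1, 4, 5, 3, 13, 8, 9, 12, 11, 14, 10, 6]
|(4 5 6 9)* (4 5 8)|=|(4 8)(5 6 9)|=6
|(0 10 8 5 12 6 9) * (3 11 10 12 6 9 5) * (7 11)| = |(0 12 9)(3 7 11 10 8)(5 6)| = 30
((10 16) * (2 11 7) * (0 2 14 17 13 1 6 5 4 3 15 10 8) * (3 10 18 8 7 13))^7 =(0 4 15 1 14 2 10 18 6 17 11 16 8 5 3 13 7) =[4, 14, 10, 13, 15, 3, 17, 0, 5, 9, 18, 16, 12, 7, 2, 1, 8, 11, 6]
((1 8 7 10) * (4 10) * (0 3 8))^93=[8, 3, 2, 7, 1, 5, 6, 10, 4, 9, 0]=(0 8 4 1 3 7 10)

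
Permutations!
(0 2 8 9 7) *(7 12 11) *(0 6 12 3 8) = [2, 1, 0, 8, 4, 5, 12, 6, 9, 3, 10, 7, 11] = (0 2)(3 8 9)(6 12 11 7)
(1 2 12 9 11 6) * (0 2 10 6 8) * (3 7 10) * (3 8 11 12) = (0 2 3 7 10 6 1 8)(9 12) = [2, 8, 3, 7, 4, 5, 1, 10, 0, 12, 6, 11, 9]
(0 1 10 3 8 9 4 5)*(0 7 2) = (0 1 10 3 8 9 4 5 7 2) = [1, 10, 0, 8, 5, 7, 6, 2, 9, 4, 3]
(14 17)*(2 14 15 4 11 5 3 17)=(2 14)(3 17 15 4 11 5)=[0, 1, 14, 17, 11, 3, 6, 7, 8, 9, 10, 5, 12, 13, 2, 4, 16, 15]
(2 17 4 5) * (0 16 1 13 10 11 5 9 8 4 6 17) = [16, 13, 0, 3, 9, 2, 17, 7, 4, 8, 11, 5, 12, 10, 14, 15, 1, 6] = (0 16 1 13 10 11 5 2)(4 9 8)(6 17)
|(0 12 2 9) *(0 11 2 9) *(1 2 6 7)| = 8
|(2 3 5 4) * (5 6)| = 5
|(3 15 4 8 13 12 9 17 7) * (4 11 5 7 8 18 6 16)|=|(3 15 11 5 7)(4 18 6 16)(8 13 12 9 17)|=20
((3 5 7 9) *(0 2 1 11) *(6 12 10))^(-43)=(0 2 1 11)(3 5 7 9)(6 10 12)=[2, 11, 1, 5, 4, 7, 10, 9, 8, 3, 12, 0, 6]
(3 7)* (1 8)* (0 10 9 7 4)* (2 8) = (0 10 9 7 3 4)(1 2 8) = [10, 2, 8, 4, 0, 5, 6, 3, 1, 7, 9]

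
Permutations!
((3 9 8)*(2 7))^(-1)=(2 7)(3 8 9)=[0, 1, 7, 8, 4, 5, 6, 2, 9, 3]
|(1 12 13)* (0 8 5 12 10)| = |(0 8 5 12 13 1 10)| = 7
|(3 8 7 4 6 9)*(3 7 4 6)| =3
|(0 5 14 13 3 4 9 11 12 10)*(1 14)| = |(0 5 1 14 13 3 4 9 11 12 10)| = 11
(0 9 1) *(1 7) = [9, 0, 2, 3, 4, 5, 6, 1, 8, 7] = (0 9 7 1)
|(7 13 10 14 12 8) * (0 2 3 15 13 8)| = 8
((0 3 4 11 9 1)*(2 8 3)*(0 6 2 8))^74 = [3, 2, 8, 11, 9, 5, 0, 7, 4, 6, 10, 1] = (0 3 11 1 2 8 4 9 6)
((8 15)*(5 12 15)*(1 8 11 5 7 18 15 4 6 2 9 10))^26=[0, 1, 2, 3, 4, 5, 6, 7, 8, 9, 10, 11, 12, 13, 14, 15, 16, 17, 18]=(18)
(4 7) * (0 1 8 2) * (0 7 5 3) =(0 1 8 2 7 4 5 3) =[1, 8, 7, 0, 5, 3, 6, 4, 2]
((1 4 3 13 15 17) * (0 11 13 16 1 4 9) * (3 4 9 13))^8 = (0 9 17 15 13 1 16 3 11) = [9, 16, 2, 11, 4, 5, 6, 7, 8, 17, 10, 0, 12, 1, 14, 13, 3, 15]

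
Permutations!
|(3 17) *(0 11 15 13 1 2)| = |(0 11 15 13 1 2)(3 17)| = 6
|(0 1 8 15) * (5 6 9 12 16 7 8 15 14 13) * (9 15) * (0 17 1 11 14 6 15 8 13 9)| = |(0 11 14 9 12 16 7 13 5 15 17 1)(6 8)| = 12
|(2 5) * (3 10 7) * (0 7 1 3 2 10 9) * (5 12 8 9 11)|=|(0 7 2 12 8 9)(1 3 11 5 10)|=30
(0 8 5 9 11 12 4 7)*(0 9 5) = [8, 1, 2, 3, 7, 5, 6, 9, 0, 11, 10, 12, 4] = (0 8)(4 7 9 11 12)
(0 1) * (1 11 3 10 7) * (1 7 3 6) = [11, 0, 2, 10, 4, 5, 1, 7, 8, 9, 3, 6] = (0 11 6 1)(3 10)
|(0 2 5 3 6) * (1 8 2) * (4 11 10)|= |(0 1 8 2 5 3 6)(4 11 10)|= 21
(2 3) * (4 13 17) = (2 3)(4 13 17) = [0, 1, 3, 2, 13, 5, 6, 7, 8, 9, 10, 11, 12, 17, 14, 15, 16, 4]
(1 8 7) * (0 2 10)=(0 2 10)(1 8 7)=[2, 8, 10, 3, 4, 5, 6, 1, 7, 9, 0]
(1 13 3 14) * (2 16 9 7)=(1 13 3 14)(2 16 9 7)=[0, 13, 16, 14, 4, 5, 6, 2, 8, 7, 10, 11, 12, 3, 1, 15, 9]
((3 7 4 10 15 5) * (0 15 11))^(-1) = (0 11 10 4 7 3 5 15) = [11, 1, 2, 5, 7, 15, 6, 3, 8, 9, 4, 10, 12, 13, 14, 0]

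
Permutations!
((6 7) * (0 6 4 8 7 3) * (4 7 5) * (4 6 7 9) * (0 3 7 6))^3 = (0 9 5 7 8 6 4) = [9, 1, 2, 3, 0, 7, 4, 8, 6, 5]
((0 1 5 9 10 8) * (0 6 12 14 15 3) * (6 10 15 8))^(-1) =(0 3 15 9 5 1)(6 10 8 14 12) =[3, 0, 2, 15, 4, 1, 10, 7, 14, 5, 8, 11, 6, 13, 12, 9]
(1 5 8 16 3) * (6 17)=(1 5 8 16 3)(6 17)=[0, 5, 2, 1, 4, 8, 17, 7, 16, 9, 10, 11, 12, 13, 14, 15, 3, 6]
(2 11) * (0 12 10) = (0 12 10)(2 11) = [12, 1, 11, 3, 4, 5, 6, 7, 8, 9, 0, 2, 10]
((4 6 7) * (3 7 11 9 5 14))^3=(3 6 5 7 11 14 4 9)=[0, 1, 2, 6, 9, 7, 5, 11, 8, 3, 10, 14, 12, 13, 4]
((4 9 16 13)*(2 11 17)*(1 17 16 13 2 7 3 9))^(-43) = (1 4 13 9 3 7 17)(2 16 11) = [0, 4, 16, 7, 13, 5, 6, 17, 8, 3, 10, 2, 12, 9, 14, 15, 11, 1]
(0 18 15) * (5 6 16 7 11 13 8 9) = (0 18 15)(5 6 16 7 11 13 8 9) = [18, 1, 2, 3, 4, 6, 16, 11, 9, 5, 10, 13, 12, 8, 14, 0, 7, 17, 15]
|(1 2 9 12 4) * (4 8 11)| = 7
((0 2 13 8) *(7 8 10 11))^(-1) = [8, 1, 0, 3, 4, 5, 6, 11, 7, 9, 13, 10, 12, 2] = (0 8 7 11 10 13 2)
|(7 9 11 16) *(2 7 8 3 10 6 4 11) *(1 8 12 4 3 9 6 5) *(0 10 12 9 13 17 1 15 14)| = |(0 10 5 15 14)(1 8 13 17)(2 7 6 3 12 4 11 16 9)| = 180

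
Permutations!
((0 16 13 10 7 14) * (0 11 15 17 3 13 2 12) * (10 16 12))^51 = (0 12)(2 10 7 14 11 15 17 3 13 16) = [12, 1, 10, 13, 4, 5, 6, 14, 8, 9, 7, 15, 0, 16, 11, 17, 2, 3]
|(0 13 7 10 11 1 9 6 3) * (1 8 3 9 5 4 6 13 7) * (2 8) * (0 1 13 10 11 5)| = |(13)(0 7 11 2 8 3 1)(4 6 9 10 5)| = 35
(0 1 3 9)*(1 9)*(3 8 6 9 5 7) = [5, 8, 2, 1, 4, 7, 9, 3, 6, 0] = (0 5 7 3 1 8 6 9)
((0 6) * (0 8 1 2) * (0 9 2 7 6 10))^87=(0 10)(1 8 6 7)(2 9)=[10, 8, 9, 3, 4, 5, 7, 1, 6, 2, 0]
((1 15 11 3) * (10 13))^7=[0, 3, 2, 11, 4, 5, 6, 7, 8, 9, 13, 15, 12, 10, 14, 1]=(1 3 11 15)(10 13)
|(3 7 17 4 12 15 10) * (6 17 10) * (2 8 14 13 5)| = 15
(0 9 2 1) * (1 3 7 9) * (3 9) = [1, 0, 9, 7, 4, 5, 6, 3, 8, 2] = (0 1)(2 9)(3 7)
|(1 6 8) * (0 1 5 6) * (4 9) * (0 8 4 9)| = |(9)(0 1 8 5 6 4)| = 6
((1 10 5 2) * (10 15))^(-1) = (1 2 5 10 15) = [0, 2, 5, 3, 4, 10, 6, 7, 8, 9, 15, 11, 12, 13, 14, 1]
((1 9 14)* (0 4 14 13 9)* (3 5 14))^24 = (14) = [0, 1, 2, 3, 4, 5, 6, 7, 8, 9, 10, 11, 12, 13, 14]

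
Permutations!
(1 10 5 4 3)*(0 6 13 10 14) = (0 6 13 10 5 4 3 1 14) = [6, 14, 2, 1, 3, 4, 13, 7, 8, 9, 5, 11, 12, 10, 0]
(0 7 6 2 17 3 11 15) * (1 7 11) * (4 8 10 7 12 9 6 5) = (0 11 15)(1 12 9 6 2 17 3)(4 8 10 7 5) = [11, 12, 17, 1, 8, 4, 2, 5, 10, 6, 7, 15, 9, 13, 14, 0, 16, 3]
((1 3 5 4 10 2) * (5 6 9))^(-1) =(1 2 10 4 5 9 6 3) =[0, 2, 10, 1, 5, 9, 3, 7, 8, 6, 4]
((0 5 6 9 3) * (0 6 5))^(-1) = (3 9 6) = [0, 1, 2, 9, 4, 5, 3, 7, 8, 6]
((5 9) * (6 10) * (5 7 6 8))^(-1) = [0, 1, 2, 3, 4, 8, 7, 9, 10, 5, 6] = (5 8 10 6 7 9)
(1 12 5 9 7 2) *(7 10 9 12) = [0, 7, 1, 3, 4, 12, 6, 2, 8, 10, 9, 11, 5] = (1 7 2)(5 12)(9 10)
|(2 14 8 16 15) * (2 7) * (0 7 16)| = 10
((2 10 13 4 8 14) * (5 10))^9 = [0, 1, 10, 3, 14, 13, 6, 7, 2, 9, 4, 11, 12, 8, 5] = (2 10 4 14 5 13 8)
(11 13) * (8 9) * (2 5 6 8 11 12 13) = (2 5 6 8 9 11)(12 13) = [0, 1, 5, 3, 4, 6, 8, 7, 9, 11, 10, 2, 13, 12]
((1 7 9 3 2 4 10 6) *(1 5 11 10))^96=[0, 1, 2, 3, 4, 5, 6, 7, 8, 9, 10, 11]=(11)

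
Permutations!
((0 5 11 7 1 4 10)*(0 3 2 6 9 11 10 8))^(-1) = [8, 7, 3, 10, 1, 0, 2, 11, 4, 6, 5, 9] = (0 8 4 1 7 11 9 6 2 3 10 5)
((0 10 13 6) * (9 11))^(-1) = (0 6 13 10)(9 11) = [6, 1, 2, 3, 4, 5, 13, 7, 8, 11, 0, 9, 12, 10]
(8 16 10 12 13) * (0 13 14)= [13, 1, 2, 3, 4, 5, 6, 7, 16, 9, 12, 11, 14, 8, 0, 15, 10]= (0 13 8 16 10 12 14)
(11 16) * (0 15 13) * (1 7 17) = (0 15 13)(1 7 17)(11 16) = [15, 7, 2, 3, 4, 5, 6, 17, 8, 9, 10, 16, 12, 0, 14, 13, 11, 1]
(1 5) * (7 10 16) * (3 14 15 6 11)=(1 5)(3 14 15 6 11)(7 10 16)=[0, 5, 2, 14, 4, 1, 11, 10, 8, 9, 16, 3, 12, 13, 15, 6, 7]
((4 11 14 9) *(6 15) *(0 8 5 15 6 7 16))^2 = [5, 1, 2, 3, 14, 7, 6, 0, 15, 11, 10, 9, 12, 13, 4, 16, 8] = (0 5 7)(4 14)(8 15 16)(9 11)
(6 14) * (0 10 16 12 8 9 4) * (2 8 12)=(0 10 16 2 8 9 4)(6 14)=[10, 1, 8, 3, 0, 5, 14, 7, 9, 4, 16, 11, 12, 13, 6, 15, 2]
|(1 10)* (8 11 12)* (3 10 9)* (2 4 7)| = 12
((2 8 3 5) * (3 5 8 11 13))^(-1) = (2 5 8 3 13 11) = [0, 1, 5, 13, 4, 8, 6, 7, 3, 9, 10, 2, 12, 11]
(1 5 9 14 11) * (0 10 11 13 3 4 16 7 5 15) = (0 10 11 1 15)(3 4 16 7 5 9 14 13) = [10, 15, 2, 4, 16, 9, 6, 5, 8, 14, 11, 1, 12, 3, 13, 0, 7]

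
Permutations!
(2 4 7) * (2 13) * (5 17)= (2 4 7 13)(5 17)= [0, 1, 4, 3, 7, 17, 6, 13, 8, 9, 10, 11, 12, 2, 14, 15, 16, 5]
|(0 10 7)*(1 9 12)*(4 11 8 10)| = 6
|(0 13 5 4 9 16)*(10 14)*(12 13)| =14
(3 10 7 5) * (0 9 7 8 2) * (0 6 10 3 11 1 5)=(0 9 7)(1 5 11)(2 6 10 8)=[9, 5, 6, 3, 4, 11, 10, 0, 2, 7, 8, 1]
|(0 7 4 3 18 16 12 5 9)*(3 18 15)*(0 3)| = 10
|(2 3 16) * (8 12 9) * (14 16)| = 12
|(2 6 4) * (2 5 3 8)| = 6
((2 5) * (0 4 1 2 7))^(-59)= (0 4 1 2 5 7)= [4, 2, 5, 3, 1, 7, 6, 0]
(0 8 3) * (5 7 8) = (0 5 7 8 3) = [5, 1, 2, 0, 4, 7, 6, 8, 3]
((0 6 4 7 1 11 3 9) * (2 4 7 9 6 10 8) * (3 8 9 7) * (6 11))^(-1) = (0 9 10)(1 7 4 2 8 11 3 6) = [9, 7, 8, 6, 2, 5, 1, 4, 11, 10, 0, 3]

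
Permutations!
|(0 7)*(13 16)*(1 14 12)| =6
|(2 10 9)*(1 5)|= |(1 5)(2 10 9)|= 6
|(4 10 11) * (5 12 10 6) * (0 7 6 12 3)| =20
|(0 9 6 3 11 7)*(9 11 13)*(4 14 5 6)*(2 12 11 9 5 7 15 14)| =|(0 9 4 2 12 11 15 14 7)(3 13 5 6)| =36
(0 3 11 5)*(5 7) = (0 3 11 7 5) = [3, 1, 2, 11, 4, 0, 6, 5, 8, 9, 10, 7]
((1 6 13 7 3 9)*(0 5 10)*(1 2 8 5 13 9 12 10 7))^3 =(0 6 8 3)(1 2 7 10)(5 12 13 9) =[6, 2, 7, 0, 4, 12, 8, 10, 3, 5, 1, 11, 13, 9]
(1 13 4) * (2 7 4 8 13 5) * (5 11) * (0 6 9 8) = (0 6 9 8 13)(1 11 5 2 7 4) = [6, 11, 7, 3, 1, 2, 9, 4, 13, 8, 10, 5, 12, 0]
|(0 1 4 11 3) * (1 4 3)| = |(0 4 11 1 3)| = 5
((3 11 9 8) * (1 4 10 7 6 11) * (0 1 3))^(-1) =(0 8 9 11 6 7 10 4 1) =[8, 0, 2, 3, 1, 5, 7, 10, 9, 11, 4, 6]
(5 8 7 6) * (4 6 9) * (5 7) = [0, 1, 2, 3, 6, 8, 7, 9, 5, 4] = (4 6 7 9)(5 8)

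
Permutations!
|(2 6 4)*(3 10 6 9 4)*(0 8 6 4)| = |(0 8 6 3 10 4 2 9)| = 8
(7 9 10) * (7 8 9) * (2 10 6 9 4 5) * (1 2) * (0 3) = (0 3)(1 2 10 8 4 5)(6 9) = [3, 2, 10, 0, 5, 1, 9, 7, 4, 6, 8]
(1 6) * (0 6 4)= (0 6 1 4)= [6, 4, 2, 3, 0, 5, 1]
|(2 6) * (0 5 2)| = |(0 5 2 6)| = 4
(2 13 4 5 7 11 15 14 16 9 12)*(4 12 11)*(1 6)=(1 6)(2 13 12)(4 5 7)(9 11 15 14 16)=[0, 6, 13, 3, 5, 7, 1, 4, 8, 11, 10, 15, 2, 12, 16, 14, 9]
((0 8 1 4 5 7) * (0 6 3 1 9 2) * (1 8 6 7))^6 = [0, 1, 2, 3, 4, 5, 6, 7, 8, 9] = (9)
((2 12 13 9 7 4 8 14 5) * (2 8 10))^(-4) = (2 9 10 13 4 12 7)(5 14 8) = [0, 1, 9, 3, 12, 14, 6, 2, 5, 10, 13, 11, 7, 4, 8]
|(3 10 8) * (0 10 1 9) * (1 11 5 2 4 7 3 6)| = 6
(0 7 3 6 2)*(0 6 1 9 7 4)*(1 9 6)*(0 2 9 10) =(0 4 2 1 6 9 7 3 10) =[4, 6, 1, 10, 2, 5, 9, 3, 8, 7, 0]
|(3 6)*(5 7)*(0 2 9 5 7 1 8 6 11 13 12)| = |(0 2 9 5 1 8 6 3 11 13 12)| = 11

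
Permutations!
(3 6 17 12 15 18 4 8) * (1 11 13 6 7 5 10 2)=(1 11 13 6 17 12 15 18 4 8 3 7 5 10 2)=[0, 11, 1, 7, 8, 10, 17, 5, 3, 9, 2, 13, 15, 6, 14, 18, 16, 12, 4]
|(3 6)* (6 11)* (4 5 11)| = |(3 4 5 11 6)| = 5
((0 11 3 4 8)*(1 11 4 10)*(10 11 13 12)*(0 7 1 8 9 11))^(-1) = [3, 7, 2, 11, 0, 5, 6, 8, 10, 4, 12, 9, 13, 1] = (0 3 11 9 4)(1 7 8 10 12 13)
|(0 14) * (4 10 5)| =6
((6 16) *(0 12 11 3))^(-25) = (0 3 11 12)(6 16) = [3, 1, 2, 11, 4, 5, 16, 7, 8, 9, 10, 12, 0, 13, 14, 15, 6]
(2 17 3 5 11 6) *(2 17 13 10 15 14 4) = (2 13 10 15 14 4)(3 5 11 6 17) = [0, 1, 13, 5, 2, 11, 17, 7, 8, 9, 15, 6, 12, 10, 4, 14, 16, 3]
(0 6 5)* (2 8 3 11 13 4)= (0 6 5)(2 8 3 11 13 4)= [6, 1, 8, 11, 2, 0, 5, 7, 3, 9, 10, 13, 12, 4]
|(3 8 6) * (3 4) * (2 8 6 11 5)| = |(2 8 11 5)(3 6 4)| = 12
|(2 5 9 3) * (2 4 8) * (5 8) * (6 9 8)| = |(2 6 9 3 4 5 8)| = 7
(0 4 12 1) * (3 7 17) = (0 4 12 1)(3 7 17) = [4, 0, 2, 7, 12, 5, 6, 17, 8, 9, 10, 11, 1, 13, 14, 15, 16, 3]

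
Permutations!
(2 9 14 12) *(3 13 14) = (2 9 3 13 14 12) = [0, 1, 9, 13, 4, 5, 6, 7, 8, 3, 10, 11, 2, 14, 12]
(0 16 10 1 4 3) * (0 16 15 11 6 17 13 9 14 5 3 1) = (0 15 11 6 17 13 9 14 5 3 16 10)(1 4) = [15, 4, 2, 16, 1, 3, 17, 7, 8, 14, 0, 6, 12, 9, 5, 11, 10, 13]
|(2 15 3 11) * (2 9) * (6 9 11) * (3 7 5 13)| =|(2 15 7 5 13 3 6 9)| =8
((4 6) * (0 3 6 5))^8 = (0 4 3 5 6) = [4, 1, 2, 5, 3, 6, 0]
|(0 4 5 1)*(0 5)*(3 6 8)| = 6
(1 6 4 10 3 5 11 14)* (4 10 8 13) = (1 6 10 3 5 11 14)(4 8 13) = [0, 6, 2, 5, 8, 11, 10, 7, 13, 9, 3, 14, 12, 4, 1]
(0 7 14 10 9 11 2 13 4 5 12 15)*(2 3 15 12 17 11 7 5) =(0 5 17 11 3 15)(2 13 4)(7 14 10 9) =[5, 1, 13, 15, 2, 17, 6, 14, 8, 7, 9, 3, 12, 4, 10, 0, 16, 11]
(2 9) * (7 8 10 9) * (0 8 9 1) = (0 8 10 1)(2 7 9) = [8, 0, 7, 3, 4, 5, 6, 9, 10, 2, 1]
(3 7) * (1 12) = [0, 12, 2, 7, 4, 5, 6, 3, 8, 9, 10, 11, 1] = (1 12)(3 7)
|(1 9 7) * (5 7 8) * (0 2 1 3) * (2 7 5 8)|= 3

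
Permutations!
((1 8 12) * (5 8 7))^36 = (1 7 5 8 12) = [0, 7, 2, 3, 4, 8, 6, 5, 12, 9, 10, 11, 1]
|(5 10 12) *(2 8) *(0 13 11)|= 6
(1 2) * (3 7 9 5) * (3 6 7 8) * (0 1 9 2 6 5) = [1, 6, 9, 8, 4, 5, 7, 2, 3, 0] = (0 1 6 7 2 9)(3 8)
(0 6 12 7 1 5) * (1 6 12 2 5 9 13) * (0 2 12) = (1 9 13)(2 5)(6 12 7) = [0, 9, 5, 3, 4, 2, 12, 6, 8, 13, 10, 11, 7, 1]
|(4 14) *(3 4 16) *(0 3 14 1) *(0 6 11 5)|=14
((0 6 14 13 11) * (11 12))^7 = (0 6 14 13 12 11) = [6, 1, 2, 3, 4, 5, 14, 7, 8, 9, 10, 0, 11, 12, 13]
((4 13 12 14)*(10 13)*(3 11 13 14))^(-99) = (14)(3 11 13 12) = [0, 1, 2, 11, 4, 5, 6, 7, 8, 9, 10, 13, 3, 12, 14]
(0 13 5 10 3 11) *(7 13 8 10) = (0 8 10 3 11)(5 7 13) = [8, 1, 2, 11, 4, 7, 6, 13, 10, 9, 3, 0, 12, 5]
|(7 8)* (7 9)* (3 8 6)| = 5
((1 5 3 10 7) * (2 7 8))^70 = (10) = [0, 1, 2, 3, 4, 5, 6, 7, 8, 9, 10]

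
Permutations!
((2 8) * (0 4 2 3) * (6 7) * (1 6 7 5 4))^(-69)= (0 5 8 1 4 3 6 2)= [5, 4, 0, 6, 3, 8, 2, 7, 1]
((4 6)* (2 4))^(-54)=[0, 1, 2, 3, 4, 5, 6]=(6)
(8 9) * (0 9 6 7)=(0 9 8 6 7)=[9, 1, 2, 3, 4, 5, 7, 0, 6, 8]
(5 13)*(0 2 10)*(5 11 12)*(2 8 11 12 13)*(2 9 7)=(0 8 11 13 12 5 9 7 2 10)=[8, 1, 10, 3, 4, 9, 6, 2, 11, 7, 0, 13, 5, 12]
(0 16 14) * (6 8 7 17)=(0 16 14)(6 8 7 17)=[16, 1, 2, 3, 4, 5, 8, 17, 7, 9, 10, 11, 12, 13, 0, 15, 14, 6]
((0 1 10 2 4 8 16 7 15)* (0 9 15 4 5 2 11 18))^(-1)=[18, 0, 5, 3, 7, 2, 6, 16, 4, 15, 1, 10, 12, 13, 14, 9, 8, 17, 11]=(0 18 11 10 1)(2 5)(4 7 16 8)(9 15)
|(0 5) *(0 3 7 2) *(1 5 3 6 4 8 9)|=|(0 3 7 2)(1 5 6 4 8 9)|=12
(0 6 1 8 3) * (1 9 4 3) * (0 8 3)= (0 6 9 4)(1 3 8)= [6, 3, 2, 8, 0, 5, 9, 7, 1, 4]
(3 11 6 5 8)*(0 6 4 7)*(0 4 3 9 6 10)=(0 10)(3 11)(4 7)(5 8 9 6)=[10, 1, 2, 11, 7, 8, 5, 4, 9, 6, 0, 3]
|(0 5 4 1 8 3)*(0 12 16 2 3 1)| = |(0 5 4)(1 8)(2 3 12 16)| = 12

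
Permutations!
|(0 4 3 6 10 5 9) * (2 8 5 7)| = |(0 4 3 6 10 7 2 8 5 9)| = 10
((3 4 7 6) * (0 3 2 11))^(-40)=[4, 1, 0, 7, 6, 5, 11, 2, 8, 9, 10, 3]=(0 4 6 11 3 7 2)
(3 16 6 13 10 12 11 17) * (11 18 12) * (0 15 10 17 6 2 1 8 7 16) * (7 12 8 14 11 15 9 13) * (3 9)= (0 3)(1 14 11 6 7 16 2)(8 12 18)(9 13 17)(10 15)= [3, 14, 1, 0, 4, 5, 7, 16, 12, 13, 15, 6, 18, 17, 11, 10, 2, 9, 8]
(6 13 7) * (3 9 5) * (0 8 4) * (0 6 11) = (0 8 4 6 13 7 11)(3 9 5) = [8, 1, 2, 9, 6, 3, 13, 11, 4, 5, 10, 0, 12, 7]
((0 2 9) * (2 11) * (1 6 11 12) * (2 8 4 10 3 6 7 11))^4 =(0 11 3)(1 4 2)(6 12 8)(7 10 9) =[11, 4, 1, 0, 2, 5, 12, 10, 6, 7, 9, 3, 8]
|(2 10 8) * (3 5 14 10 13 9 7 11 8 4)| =|(2 13 9 7 11 8)(3 5 14 10 4)| =30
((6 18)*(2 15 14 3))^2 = [0, 1, 14, 15, 4, 5, 6, 7, 8, 9, 10, 11, 12, 13, 2, 3, 16, 17, 18] = (18)(2 14)(3 15)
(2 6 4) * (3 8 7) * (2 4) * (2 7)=[0, 1, 6, 8, 4, 5, 7, 3, 2]=(2 6 7 3 8)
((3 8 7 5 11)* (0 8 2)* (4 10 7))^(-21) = (0 11 10)(2 5 4)(3 7 8) = [11, 1, 5, 7, 2, 4, 6, 8, 3, 9, 0, 10]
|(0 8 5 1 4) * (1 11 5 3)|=10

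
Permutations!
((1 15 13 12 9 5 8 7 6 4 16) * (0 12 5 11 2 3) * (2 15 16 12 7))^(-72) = (16)(0 11 3 9 2 12 8 4 5 6 13 7 15) = [11, 1, 12, 9, 5, 6, 13, 15, 4, 2, 10, 3, 8, 7, 14, 0, 16]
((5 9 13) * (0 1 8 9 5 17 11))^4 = (0 13 1 17 8 11 9) = [13, 17, 2, 3, 4, 5, 6, 7, 11, 0, 10, 9, 12, 1, 14, 15, 16, 8]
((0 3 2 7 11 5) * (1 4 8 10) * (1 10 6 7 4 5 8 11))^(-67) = (0 4 6 5 2 8 1 3 11 7) = [4, 3, 8, 11, 6, 2, 5, 0, 1, 9, 10, 7]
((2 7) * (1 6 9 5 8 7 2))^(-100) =(1 9 8)(5 7 6) =[0, 9, 2, 3, 4, 7, 5, 6, 1, 8]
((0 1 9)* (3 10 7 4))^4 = (10)(0 1 9) = [1, 9, 2, 3, 4, 5, 6, 7, 8, 0, 10]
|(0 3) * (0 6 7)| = |(0 3 6 7)| = 4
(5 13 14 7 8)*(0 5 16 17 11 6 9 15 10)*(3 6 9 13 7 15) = (0 5 7 8 16 17 11 9 3 6 13 14 15 10) = [5, 1, 2, 6, 4, 7, 13, 8, 16, 3, 0, 9, 12, 14, 15, 10, 17, 11]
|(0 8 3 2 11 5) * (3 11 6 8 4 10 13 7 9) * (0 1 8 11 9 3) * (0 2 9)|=|(0 4 10 13 7 3 9 2 6 11 5 1 8)|=13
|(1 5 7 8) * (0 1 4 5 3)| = |(0 1 3)(4 5 7 8)| = 12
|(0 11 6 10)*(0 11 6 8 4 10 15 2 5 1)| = 12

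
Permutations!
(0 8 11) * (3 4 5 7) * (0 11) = [8, 1, 2, 4, 5, 7, 6, 3, 0, 9, 10, 11] = (11)(0 8)(3 4 5 7)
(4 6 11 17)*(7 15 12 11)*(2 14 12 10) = [0, 1, 14, 3, 6, 5, 7, 15, 8, 9, 2, 17, 11, 13, 12, 10, 16, 4] = (2 14 12 11 17 4 6 7 15 10)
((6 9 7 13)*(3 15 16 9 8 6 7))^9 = (3 15 16 9)(6 8)(7 13) = [0, 1, 2, 15, 4, 5, 8, 13, 6, 3, 10, 11, 12, 7, 14, 16, 9]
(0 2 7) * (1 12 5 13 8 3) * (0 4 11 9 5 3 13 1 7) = [2, 12, 0, 7, 11, 1, 6, 4, 13, 5, 10, 9, 3, 8] = (0 2)(1 12 3 7 4 11 9 5)(8 13)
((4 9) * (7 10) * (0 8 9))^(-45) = (0 4 9 8)(7 10) = [4, 1, 2, 3, 9, 5, 6, 10, 0, 8, 7]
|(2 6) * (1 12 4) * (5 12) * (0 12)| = |(0 12 4 1 5)(2 6)| = 10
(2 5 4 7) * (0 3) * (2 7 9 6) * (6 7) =[3, 1, 5, 0, 9, 4, 2, 6, 8, 7] =(0 3)(2 5 4 9 7 6)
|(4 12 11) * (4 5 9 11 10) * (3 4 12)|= 6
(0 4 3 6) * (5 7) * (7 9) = (0 4 3 6)(5 9 7) = [4, 1, 2, 6, 3, 9, 0, 5, 8, 7]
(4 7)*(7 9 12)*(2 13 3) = (2 13 3)(4 9 12 7) = [0, 1, 13, 2, 9, 5, 6, 4, 8, 12, 10, 11, 7, 3]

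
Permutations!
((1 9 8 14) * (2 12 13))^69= [0, 9, 2, 3, 4, 5, 6, 7, 14, 8, 10, 11, 12, 13, 1]= (1 9 8 14)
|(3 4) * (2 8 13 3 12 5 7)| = 8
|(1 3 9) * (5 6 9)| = 5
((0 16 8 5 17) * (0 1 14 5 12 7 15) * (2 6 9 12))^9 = (1 14 5 17) = [0, 14, 2, 3, 4, 17, 6, 7, 8, 9, 10, 11, 12, 13, 5, 15, 16, 1]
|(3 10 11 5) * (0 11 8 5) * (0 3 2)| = |(0 11 3 10 8 5 2)| = 7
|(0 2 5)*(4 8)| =|(0 2 5)(4 8)| =6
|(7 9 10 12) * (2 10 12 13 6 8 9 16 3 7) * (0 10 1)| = 9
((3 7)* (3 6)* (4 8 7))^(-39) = (3 4 8 7 6) = [0, 1, 2, 4, 8, 5, 3, 6, 7]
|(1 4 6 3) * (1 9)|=5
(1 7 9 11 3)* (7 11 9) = (1 11 3) = [0, 11, 2, 1, 4, 5, 6, 7, 8, 9, 10, 3]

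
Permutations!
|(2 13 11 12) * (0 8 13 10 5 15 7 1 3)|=|(0 8 13 11 12 2 10 5 15 7 1 3)|=12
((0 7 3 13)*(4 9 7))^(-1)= (0 13 3 7 9 4)= [13, 1, 2, 7, 0, 5, 6, 9, 8, 4, 10, 11, 12, 3]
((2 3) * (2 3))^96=(3)=[0, 1, 2, 3]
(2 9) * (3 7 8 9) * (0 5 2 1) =(0 5 2 3 7 8 9 1) =[5, 0, 3, 7, 4, 2, 6, 8, 9, 1]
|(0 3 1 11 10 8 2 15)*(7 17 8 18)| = 11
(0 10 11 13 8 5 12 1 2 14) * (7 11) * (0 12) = (0 10 7 11 13 8 5)(1 2 14 12) = [10, 2, 14, 3, 4, 0, 6, 11, 5, 9, 7, 13, 1, 8, 12]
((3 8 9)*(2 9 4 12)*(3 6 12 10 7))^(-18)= (2 6)(3 4 7 8 10)(9 12)= [0, 1, 6, 4, 7, 5, 2, 8, 10, 12, 3, 11, 9]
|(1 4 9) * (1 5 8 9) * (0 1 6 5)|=|(0 1 4 6 5 8 9)|=7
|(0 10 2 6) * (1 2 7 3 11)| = 8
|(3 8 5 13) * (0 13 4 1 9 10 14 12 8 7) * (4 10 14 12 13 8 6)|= |(0 8 5 10 12 6 4 1 9 14 13 3 7)|= 13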